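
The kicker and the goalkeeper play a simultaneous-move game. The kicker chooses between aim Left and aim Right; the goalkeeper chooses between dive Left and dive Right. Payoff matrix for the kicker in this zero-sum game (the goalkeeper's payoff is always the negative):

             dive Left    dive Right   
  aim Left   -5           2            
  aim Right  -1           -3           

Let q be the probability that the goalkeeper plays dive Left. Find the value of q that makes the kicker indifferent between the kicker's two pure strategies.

q = 5/9

The goalkeeper's mix must leave the kicker indifferent between aim Left and aim Right.
  the kicker's payoff from aim Left: q·(-5) + (1−q)·2 = -7q + 2
  the kicker's payoff from aim Right: q·(-1) + (1−q)·(-3) = 2q - 3
  -7q + 2 = 2q - 3  ⇒  -9q = -5  ⇒  q = 5/9.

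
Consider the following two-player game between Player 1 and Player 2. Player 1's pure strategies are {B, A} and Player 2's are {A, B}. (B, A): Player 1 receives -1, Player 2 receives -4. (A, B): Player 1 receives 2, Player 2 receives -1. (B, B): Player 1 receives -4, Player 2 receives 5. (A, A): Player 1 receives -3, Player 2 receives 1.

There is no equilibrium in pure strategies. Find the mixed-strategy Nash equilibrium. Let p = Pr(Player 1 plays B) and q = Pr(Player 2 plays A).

p = 2/11, q = 3/4

Player 1's mix must leave Player 2 indifferent between A and B.
  Player 2's payoff to A: p·(-4) + (1−p)·1 = -5p + 1
  Player 2's payoff to B: p·5 + (1−p)·(-1) = 6p - 1
  -5p + 1 = 6p - 1  ⇒  -11p = -2  ⇒  p = 2/11.
For Player 1 to be willing to mix, Player 1 must be indifferent between B and A, which pins down Player 2's mix.
  Player 1's payoff from B: q·(-1) + (1−q)·(-4) = 3q - 4
  Player 1's payoff from A: q·(-3) + (1−q)·2 = -5q + 2
  3q - 4 = -5q + 2  ⇒  8q = 6  ⇒  q = 3/4.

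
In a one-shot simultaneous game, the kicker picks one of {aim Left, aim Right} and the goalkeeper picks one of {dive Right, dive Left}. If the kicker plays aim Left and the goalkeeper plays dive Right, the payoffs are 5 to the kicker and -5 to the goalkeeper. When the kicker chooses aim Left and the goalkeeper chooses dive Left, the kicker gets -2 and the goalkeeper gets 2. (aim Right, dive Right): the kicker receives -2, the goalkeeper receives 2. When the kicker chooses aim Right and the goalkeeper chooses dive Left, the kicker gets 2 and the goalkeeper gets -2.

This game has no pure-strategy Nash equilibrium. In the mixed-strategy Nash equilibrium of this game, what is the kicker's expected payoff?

6/11

The kicker's indifference between aim Left and aim Right determines the goalkeeper's mixing probability q:
  the kicker's payoff to aim Left: q·5 + (1−q)·(-2) = 7q - 2
  the kicker's payoff to aim Right: q·(-2) + (1−q)·2 = -4q + 2
  7q - 2 = -4q + 2  ⇒  11q = 4  ⇒  q = 4/11.
At equilibrium the kicker is indifferent across rows, so the kicker's payoff equals the payoff from aim Left: (4/11)·5 + (7/11)·(-2) = 6/11.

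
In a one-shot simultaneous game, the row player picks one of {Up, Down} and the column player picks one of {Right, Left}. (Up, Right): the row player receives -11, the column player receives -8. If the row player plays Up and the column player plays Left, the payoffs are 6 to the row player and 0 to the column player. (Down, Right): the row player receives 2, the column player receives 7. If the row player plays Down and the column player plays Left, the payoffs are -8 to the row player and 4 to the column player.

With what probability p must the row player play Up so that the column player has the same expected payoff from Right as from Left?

p = 3/11

Set the column player's expected payoff from Right equal to that from Left:
  the column player's payoff to Right: p·(-8) + (1−p)·7 = -15p + 7
  the column player's payoff to Left: p·0 + (1−p)·4 = -4p + 4
  -15p + 7 = -4p + 4  ⇒  -11p = -3  ⇒  p = 3/11.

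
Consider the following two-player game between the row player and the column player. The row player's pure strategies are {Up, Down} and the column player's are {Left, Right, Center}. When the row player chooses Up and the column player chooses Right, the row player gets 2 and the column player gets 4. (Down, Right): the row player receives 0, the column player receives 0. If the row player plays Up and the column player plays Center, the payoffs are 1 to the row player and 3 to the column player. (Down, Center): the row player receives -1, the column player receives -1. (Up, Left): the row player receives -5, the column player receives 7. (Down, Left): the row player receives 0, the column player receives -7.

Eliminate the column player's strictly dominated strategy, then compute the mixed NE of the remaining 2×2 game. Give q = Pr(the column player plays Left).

The column player's strategy Center is strictly dominated by Right: 4 > 3 and 0 > -1. Eliminate Center.
In a mixed equilibrium the row player is indifferent between Up and Down; this condition fixes q.
  the row player's payoff to Up: q·(-5) + (1−q)·2 = -7q + 2
  the row player's payoff to Down: q·0 + (1−q)·0 = 0
  -7q + 2 = 0  ⇒  -7q = -2  ⇒  q = 2/7.

q = 2/7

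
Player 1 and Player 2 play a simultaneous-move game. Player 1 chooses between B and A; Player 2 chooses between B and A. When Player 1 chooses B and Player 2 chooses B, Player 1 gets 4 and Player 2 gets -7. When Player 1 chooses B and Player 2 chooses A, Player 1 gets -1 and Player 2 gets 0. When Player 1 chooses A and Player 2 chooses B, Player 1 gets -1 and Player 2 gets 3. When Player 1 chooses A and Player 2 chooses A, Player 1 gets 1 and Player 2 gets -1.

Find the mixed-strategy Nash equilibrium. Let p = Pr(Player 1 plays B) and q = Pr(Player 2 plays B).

p = 4/11, q = 2/7

For Player 2 to be willing to mix, Player 2 must be indifferent between B and A, which pins down Player 1's mix.
  Player 2's payoff from B: p·(-7) + (1−p)·3 = -10p + 3
  Player 2's payoff from A: p·0 + (1−p)·(-1) = p - 1
  -10p + 3 = p - 1  ⇒  -11p = -4  ⇒  p = 4/11.
In a mixed equilibrium Player 1 is indifferent between B and A; this condition fixes q.
  Player 1's payoff to B: q·4 + (1−q)·(-1) = 5q - 1
  Player 1's payoff to A: q·(-1) + (1−q)·1 = -2q + 1
  5q - 1 = -2q + 1  ⇒  7q = 2  ⇒  q = 2/7.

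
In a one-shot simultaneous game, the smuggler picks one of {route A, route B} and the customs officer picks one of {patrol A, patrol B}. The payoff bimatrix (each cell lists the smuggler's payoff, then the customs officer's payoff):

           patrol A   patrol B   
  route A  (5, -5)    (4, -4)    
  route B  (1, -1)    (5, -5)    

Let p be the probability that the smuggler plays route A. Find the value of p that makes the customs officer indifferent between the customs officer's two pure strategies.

In a mixed equilibrium the customs officer is indifferent between patrol A and patrol B; this condition fixes p.
  the customs officer's payoff to patrol A: p·(-5) + (1−p)·(-1) = -4p - 1
  the customs officer's payoff to patrol B: p·(-4) + (1−p)·(-5) = p - 5
  -4p - 1 = p - 5  ⇒  -5p = -4  ⇒  p = 4/5.

p = 4/5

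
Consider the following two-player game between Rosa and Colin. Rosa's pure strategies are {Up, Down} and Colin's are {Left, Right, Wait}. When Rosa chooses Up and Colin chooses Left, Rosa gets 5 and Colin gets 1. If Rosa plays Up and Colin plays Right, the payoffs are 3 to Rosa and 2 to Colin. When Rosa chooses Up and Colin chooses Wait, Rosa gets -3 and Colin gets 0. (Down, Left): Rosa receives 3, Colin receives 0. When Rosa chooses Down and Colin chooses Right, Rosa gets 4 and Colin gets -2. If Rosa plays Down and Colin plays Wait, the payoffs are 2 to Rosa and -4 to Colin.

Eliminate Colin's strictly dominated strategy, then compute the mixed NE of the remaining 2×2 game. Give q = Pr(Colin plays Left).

Colin's strategy Wait is strictly dominated by Right: 2 > 0 and -2 > -4. Eliminate Wait.
Rosa's indifference between Up and Down determines Colin's mixing probability q:
  Rosa's payoff to Up: q·5 + (1−q)·3 = 2q + 3
  Rosa's payoff to Down: q·3 + (1−q)·4 = -q + 4
  2q + 3 = -q + 4  ⇒  3q = 1  ⇒  q = 1/3.

q = 1/3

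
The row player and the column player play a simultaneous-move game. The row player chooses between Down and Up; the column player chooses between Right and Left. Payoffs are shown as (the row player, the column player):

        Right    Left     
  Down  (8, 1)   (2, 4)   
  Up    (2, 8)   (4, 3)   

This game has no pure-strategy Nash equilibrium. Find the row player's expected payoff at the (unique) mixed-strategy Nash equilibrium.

7/2

In a mixed equilibrium the row player is indifferent between Down and Up; this condition fixes q.
  the row player's payoff from Down: q·8 + (1−q)·2 = 6q + 2
  the row player's payoff from Up: q·2 + (1−q)·4 = -2q + 4
  6q + 2 = -2q + 4  ⇒  8q = 2  ⇒  q = 1/4.
At equilibrium the row player is indifferent across rows, so the row player's payoff equals the payoff from Down: (1/4)·8 + (3/4)·2 = 7/2.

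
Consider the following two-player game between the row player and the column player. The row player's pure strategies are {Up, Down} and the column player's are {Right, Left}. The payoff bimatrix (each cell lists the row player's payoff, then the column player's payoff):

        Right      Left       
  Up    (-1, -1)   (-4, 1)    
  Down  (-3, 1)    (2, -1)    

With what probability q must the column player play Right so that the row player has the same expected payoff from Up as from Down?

Set the row player's expected payoff from Up equal to that from Down:
  the row player's payoff to Up: q·(-1) + (1−q)·(-4) = 3q - 4
  the row player's payoff to Down: q·(-3) + (1−q)·2 = -5q + 2
  3q - 4 = -5q + 2  ⇒  8q = 6  ⇒  q = 3/4.

q = 3/4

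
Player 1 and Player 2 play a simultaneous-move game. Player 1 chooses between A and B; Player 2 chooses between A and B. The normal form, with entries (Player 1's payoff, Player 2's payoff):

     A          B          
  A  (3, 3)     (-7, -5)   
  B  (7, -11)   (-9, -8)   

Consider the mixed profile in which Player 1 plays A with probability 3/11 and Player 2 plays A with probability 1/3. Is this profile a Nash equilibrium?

Yes

Check Player 2's indifference given Player 1's mix p = 3/11:
  payoff from A = -79/11; payoff from B = -79/11 — equal.
Check Player 1's indifference given Player 2's mix q = 1/3:
  payoff from A = -11/3; payoff from B = -11/3 — equal.
Both players are indifferent, so neither can profitably deviate.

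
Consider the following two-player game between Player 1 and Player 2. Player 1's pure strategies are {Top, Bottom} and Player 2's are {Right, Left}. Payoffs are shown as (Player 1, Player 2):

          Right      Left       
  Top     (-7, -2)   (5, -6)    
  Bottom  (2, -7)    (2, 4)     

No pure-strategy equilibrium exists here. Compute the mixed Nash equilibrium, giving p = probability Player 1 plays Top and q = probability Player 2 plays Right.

p = 11/15, q = 1/4

Set Player 2's expected payoff from Right equal to that from Left:
  Player 2's payoff from Right: p·(-2) + (1−p)·(-7) = 5p - 7
  Player 2's payoff from Left: p·(-6) + (1−p)·4 = -10p + 4
  5p - 7 = -10p + 4  ⇒  15p = 11  ⇒  p = 11/15.
Set Player 1's expected payoff from Top equal to that from Bottom:
  Player 1's payoff from Top: q·(-7) + (1−q)·5 = -12q + 5
  Player 1's payoff from Bottom: q·2 + (1−q)·2 = 2
  -12q + 5 = 2  ⇒  -12q = -3  ⇒  q = 1/4.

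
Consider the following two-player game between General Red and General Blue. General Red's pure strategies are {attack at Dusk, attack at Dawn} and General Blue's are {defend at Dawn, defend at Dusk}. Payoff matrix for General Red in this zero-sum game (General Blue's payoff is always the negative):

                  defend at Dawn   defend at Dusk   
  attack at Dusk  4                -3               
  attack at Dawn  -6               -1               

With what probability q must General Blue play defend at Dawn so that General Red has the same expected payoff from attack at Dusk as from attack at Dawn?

q = 1/6

For General Red to be willing to mix, General Red must be indifferent between attack at Dusk and attack at Dawn, which pins down General Blue's mix.
  General Red's payoff to attack at Dusk: q·4 + (1−q)·(-3) = 7q - 3
  General Red's payoff to attack at Dawn: q·(-6) + (1−q)·(-1) = -5q - 1
  7q - 3 = -5q - 1  ⇒  12q = 2  ⇒  q = 1/6.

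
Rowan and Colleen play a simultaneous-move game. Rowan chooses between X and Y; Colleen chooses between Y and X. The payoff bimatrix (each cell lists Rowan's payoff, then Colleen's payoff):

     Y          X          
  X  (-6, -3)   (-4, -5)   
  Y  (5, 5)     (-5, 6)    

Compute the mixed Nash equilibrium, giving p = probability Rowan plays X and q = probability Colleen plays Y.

Set Colleen's expected payoff from Y equal to that from X:
  Colleen's payoff to Y: p·(-3) + (1−p)·5 = -8p + 5
  Colleen's payoff to X: p·(-5) + (1−p)·6 = -11p + 6
  -8p + 5 = -11p + 6  ⇒  3p = 1  ⇒  p = 1/3.
Set Rowan's expected payoff from X equal to that from Y:
  Rowan's payoff to X: q·(-6) + (1−q)·(-4) = -2q - 4
  Rowan's payoff to Y: q·5 + (1−q)·(-5) = 10q - 5
  -2q - 4 = 10q - 5  ⇒  -12q = -1  ⇒  q = 1/12.

p = 1/3, q = 1/12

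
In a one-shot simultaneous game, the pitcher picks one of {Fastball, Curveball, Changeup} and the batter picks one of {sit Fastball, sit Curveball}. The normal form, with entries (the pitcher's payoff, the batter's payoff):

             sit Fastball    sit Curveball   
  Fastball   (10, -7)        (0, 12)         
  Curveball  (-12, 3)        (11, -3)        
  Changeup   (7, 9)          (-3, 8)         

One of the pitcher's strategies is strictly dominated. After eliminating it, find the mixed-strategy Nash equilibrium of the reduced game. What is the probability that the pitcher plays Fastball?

The pitcher's strategy Changeup is strictly dominated by Fastball: 10 > 7 and 0 > -3. Eliminate Changeup.
Set the batter's expected payoff from sit Fastball equal to that from sit Curveball:
  the batter's payoff to sit Fastball: p·(-7) + (1−p)·3 = -10p + 3
  the batter's payoff to sit Curveball: p·12 + (1−p)·(-3) = 15p - 3
  -10p + 3 = 15p - 3  ⇒  -25p = -6  ⇒  p = 6/25.

p = 6/25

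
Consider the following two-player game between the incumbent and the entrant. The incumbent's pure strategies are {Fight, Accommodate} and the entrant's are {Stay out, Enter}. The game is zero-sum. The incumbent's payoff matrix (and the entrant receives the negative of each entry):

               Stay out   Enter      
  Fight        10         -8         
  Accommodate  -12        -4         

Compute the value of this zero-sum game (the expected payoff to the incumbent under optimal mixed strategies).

v = -68/13

For the incumbent to be willing to mix, the incumbent must be indifferent between Fight and Accommodate, which pins down the entrant's mix.
  the incumbent's expected payoff from Fight: q·10 + (1−q)·(-8) = 18q - 8
  the incumbent's expected payoff from Accommodate: q·(-12) + (1−q)·(-4) = -8q - 4
  18q - 8 = -8q - 4  ⇒  26q = 4  ⇒  q = 2/13.
The value is the incumbent's expected payoff against this mix (using Fight): (2/13)·10 + (11/13)·(-8) = -68/13.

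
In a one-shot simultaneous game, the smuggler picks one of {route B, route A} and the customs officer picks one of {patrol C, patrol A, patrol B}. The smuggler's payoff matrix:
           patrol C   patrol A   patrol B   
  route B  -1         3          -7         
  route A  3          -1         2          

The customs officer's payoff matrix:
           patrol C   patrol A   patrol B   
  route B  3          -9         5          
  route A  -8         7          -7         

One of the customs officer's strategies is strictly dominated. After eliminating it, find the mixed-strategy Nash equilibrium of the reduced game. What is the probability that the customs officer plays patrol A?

q = 9/13

The customs officer's strategy patrol C is strictly dominated by patrol B: 5 > 3 and -7 > -8. Eliminate patrol C.
In a mixed equilibrium the smuggler is indifferent between route B and route A; this condition fixes q.
  the smuggler's payoff from route B: q·3 + (1−q)·(-7) = 10q - 7
  the smuggler's payoff from route A: q·(-1) + (1−q)·2 = -3q + 2
  10q - 7 = -3q + 2  ⇒  13q = 9  ⇒  q = 9/13.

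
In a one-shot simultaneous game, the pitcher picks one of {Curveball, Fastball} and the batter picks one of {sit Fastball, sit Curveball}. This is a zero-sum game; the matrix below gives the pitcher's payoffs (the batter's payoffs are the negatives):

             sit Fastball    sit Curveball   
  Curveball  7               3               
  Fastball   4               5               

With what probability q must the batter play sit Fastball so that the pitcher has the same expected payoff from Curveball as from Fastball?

Set the pitcher's expected payoff from Curveball equal to that from Fastball:
  the pitcher's payoff from Curveball: q·7 + (1−q)·3 = 4q + 3
  the pitcher's payoff from Fastball: q·4 + (1−q)·5 = -q + 5
  4q + 3 = -q + 5  ⇒  5q = 2  ⇒  q = 2/5.

q = 2/5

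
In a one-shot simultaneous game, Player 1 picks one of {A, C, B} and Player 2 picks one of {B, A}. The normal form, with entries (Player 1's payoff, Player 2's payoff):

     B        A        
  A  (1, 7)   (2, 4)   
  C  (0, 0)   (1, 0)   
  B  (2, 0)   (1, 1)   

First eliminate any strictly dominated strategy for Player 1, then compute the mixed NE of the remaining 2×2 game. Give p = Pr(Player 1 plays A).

Player 1's strategy C is strictly dominated by A: 1 > 0 and 2 > 1. Eliminate C.
For Player 2 to be willing to mix, Player 2 must be indifferent between B and A, which pins down Player 1's mix.
  Player 2's payoff to B: p·7 + (1−p)·0 = 7p
  Player 2's payoff to A: p·4 + (1−p)·1 = 3p + 1
  7p = 3p + 1  ⇒  4p = 1  ⇒  p = 1/4.

p = 1/4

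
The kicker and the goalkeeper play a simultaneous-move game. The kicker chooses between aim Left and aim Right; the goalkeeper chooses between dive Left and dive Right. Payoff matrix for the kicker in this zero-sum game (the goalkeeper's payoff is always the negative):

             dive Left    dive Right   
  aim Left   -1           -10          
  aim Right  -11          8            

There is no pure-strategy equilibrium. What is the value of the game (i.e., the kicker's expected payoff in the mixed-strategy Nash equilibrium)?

v = -59/14

Set the kicker's expected payoff from aim Left equal to that from aim Right:
  the kicker's payoff to aim Left: q·(-1) + (1−q)·(-10) = 9q - 10
  the kicker's payoff to aim Right: q·(-11) + (1−q)·8 = -19q + 8
  9q - 10 = -19q + 8  ⇒  28q = 18  ⇒  q = 9/14.
The value is the kicker's expected payoff against this mix (using aim Left): (9/14)·(-1) + (5/14)·(-10) = -59/14.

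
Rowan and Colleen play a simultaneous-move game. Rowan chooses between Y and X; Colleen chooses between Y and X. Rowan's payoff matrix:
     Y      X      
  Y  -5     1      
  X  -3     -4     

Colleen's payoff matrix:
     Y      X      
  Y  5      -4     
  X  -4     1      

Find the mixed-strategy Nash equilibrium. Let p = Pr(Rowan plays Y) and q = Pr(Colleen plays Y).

p = 5/14, q = 5/7

Colleen's indifference between Y and X determines Rowan's mixing probability p:
  Colleen's payoff to Y: p·5 + (1−p)·(-4) = 9p - 4
  Colleen's payoff to X: p·(-4) + (1−p)·1 = -5p + 1
  9p - 4 = -5p + 1  ⇒  14p = 5  ⇒  p = 5/14.
Colleen's mix must leave Rowan indifferent between Y and X.
  Rowan's payoff to Y: q·(-5) + (1−q)·1 = -6q + 1
  Rowan's payoff to X: q·(-3) + (1−q)·(-4) = q - 4
  -6q + 1 = q - 4  ⇒  -7q = -5  ⇒  q = 5/7.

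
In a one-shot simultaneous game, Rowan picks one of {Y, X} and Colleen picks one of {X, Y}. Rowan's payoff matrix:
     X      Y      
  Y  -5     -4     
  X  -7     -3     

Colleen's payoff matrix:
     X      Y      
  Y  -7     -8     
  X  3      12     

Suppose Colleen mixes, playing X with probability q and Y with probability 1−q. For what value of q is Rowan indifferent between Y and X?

Set Rowan's expected payoff from Y equal to that from X:
  Rowan's expected payoff from Y: q·(-5) + (1−q)·(-4) = -q - 4
  Rowan's expected payoff from X: q·(-7) + (1−q)·(-3) = -4q - 3
  -q - 4 = -4q - 3  ⇒  3q = 1  ⇒  q = 1/3.

q = 1/3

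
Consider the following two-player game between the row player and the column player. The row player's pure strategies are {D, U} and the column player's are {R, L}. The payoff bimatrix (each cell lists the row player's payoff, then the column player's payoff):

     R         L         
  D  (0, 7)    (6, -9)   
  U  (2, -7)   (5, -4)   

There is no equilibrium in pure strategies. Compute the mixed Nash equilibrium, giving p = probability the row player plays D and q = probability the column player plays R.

In a mixed equilibrium the column player is indifferent between R and L; this condition fixes p.
  the column player's payoff to R: p·7 + (1−p)·(-7) = 14p - 7
  the column player's payoff to L: p·(-9) + (1−p)·(-4) = -5p - 4
  14p - 7 = -5p - 4  ⇒  19p = 3  ⇒  p = 3/19.
The column player's mix must leave the row player indifferent between D and U.
  the row player's payoff to D: q·0 + (1−q)·6 = -6q + 6
  the row player's payoff to U: q·2 + (1−q)·5 = -3q + 5
  -6q + 6 = -3q + 5  ⇒  -3q = -1  ⇒  q = 1/3.

p = 3/19, q = 1/3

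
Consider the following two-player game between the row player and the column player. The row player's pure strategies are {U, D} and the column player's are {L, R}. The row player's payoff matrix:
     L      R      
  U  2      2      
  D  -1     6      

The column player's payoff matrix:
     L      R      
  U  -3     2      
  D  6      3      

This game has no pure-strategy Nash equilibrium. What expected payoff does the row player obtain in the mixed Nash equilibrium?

2

For the row player to be willing to mix, the row player must be indifferent between U and D, which pins down the column player's mix.
  the row player's expected payoff from U: q·2 + (1−q)·2 = 2
  the row player's expected payoff from D: q·(-1) + (1−q)·6 = -7q + 6
  2 = -7q + 6  ⇒  7q = 4  ⇒  q = 4/7.
At equilibrium the row player is indifferent across rows, so the row player's payoff equals the payoff from U: (4/7)·2 + (3/7)·2 = 2.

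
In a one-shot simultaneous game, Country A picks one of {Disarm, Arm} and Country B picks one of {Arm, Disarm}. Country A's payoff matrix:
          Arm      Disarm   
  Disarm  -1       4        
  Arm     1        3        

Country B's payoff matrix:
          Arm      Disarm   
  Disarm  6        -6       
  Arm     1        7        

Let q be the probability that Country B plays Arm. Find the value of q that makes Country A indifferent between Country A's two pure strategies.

Set Country A's expected payoff from Disarm equal to that from Arm:
  Country A's payoff from Disarm: q·(-1) + (1−q)·4 = -5q + 4
  Country A's payoff from Arm: q·1 + (1−q)·3 = -2q + 3
  -5q + 4 = -2q + 3  ⇒  -3q = -1  ⇒  q = 1/3.

q = 1/3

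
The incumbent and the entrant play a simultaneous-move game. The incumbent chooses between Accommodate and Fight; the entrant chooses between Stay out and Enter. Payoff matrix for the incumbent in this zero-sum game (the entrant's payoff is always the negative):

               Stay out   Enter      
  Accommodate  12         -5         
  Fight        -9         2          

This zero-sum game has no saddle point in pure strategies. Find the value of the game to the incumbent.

v = -3/4

The entrant's mix must leave the incumbent indifferent between Accommodate and Fight.
  the incumbent's payoff from Accommodate: q·12 + (1−q)·(-5) = 17q - 5
  the incumbent's payoff from Fight: q·(-9) + (1−q)·2 = -11q + 2
  17q - 5 = -11q + 2  ⇒  28q = 7  ⇒  q = 1/4.
The value is the incumbent's expected payoff against this mix (using Accommodate): (1/4)·12 + (3/4)·(-5) = -3/4.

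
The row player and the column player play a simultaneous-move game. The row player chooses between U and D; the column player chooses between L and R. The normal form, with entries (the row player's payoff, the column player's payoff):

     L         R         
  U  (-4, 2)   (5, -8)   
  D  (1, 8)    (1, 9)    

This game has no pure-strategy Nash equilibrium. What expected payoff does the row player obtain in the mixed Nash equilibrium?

1

The column player's mix must leave the row player indifferent between U and D.
  the row player's expected payoff from U: q·(-4) + (1−q)·5 = -9q + 5
  the row player's expected payoff from D: q·1 + (1−q)·1 = 1
  -9q + 5 = 1  ⇒  -9q = -4  ⇒  q = 4/9.
At equilibrium the row player is indifferent across rows, so the row player's payoff equals the payoff from U: (4/9)·(-4) + (5/9)·5 = 1.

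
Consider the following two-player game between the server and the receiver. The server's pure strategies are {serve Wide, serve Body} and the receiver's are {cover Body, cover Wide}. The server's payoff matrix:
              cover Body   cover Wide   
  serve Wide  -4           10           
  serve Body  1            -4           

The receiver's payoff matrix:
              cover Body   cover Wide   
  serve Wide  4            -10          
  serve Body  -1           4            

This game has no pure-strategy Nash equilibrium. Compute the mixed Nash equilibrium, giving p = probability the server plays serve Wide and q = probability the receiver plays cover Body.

The server's mix must leave the receiver indifferent between cover Body and cover Wide.
  the receiver's payoff from cover Body: p·4 + (1−p)·(-1) = 5p - 1
  the receiver's payoff from cover Wide: p·(-10) + (1−p)·4 = -14p + 4
  5p - 1 = -14p + 4  ⇒  19p = 5  ⇒  p = 5/19.
The receiver's mix must leave the server indifferent between serve Wide and serve Body.
  the server's payoff to serve Wide: q·(-4) + (1−q)·10 = -14q + 10
  the server's payoff to serve Body: q·1 + (1−q)·(-4) = 5q - 4
  -14q + 10 = 5q - 4  ⇒  -19q = -14  ⇒  q = 14/19.

p = 5/19, q = 14/19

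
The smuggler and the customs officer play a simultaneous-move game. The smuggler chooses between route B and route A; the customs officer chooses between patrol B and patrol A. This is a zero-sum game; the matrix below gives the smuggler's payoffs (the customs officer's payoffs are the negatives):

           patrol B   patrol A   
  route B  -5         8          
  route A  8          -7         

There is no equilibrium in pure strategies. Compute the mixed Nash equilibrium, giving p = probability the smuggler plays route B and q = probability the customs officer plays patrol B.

p = 15/28, q = 15/28

For the customs officer to be willing to mix, the customs officer must be indifferent between patrol B and patrol A, which pins down the smuggler's mix.
  the customs officer's payoff to patrol B: p·5 + (1−p)·(-8) = 13p - 8
  the customs officer's payoff to patrol A: p·(-8) + (1−p)·7 = -15p + 7
  13p - 8 = -15p + 7  ⇒  28p = 15  ⇒  p = 15/28.
The customs officer's mix must leave the smuggler indifferent between route B and route A.
  the smuggler's payoff to route B: q·(-5) + (1−q)·8 = -13q + 8
  the smuggler's payoff to route A: q·8 + (1−q)·(-7) = 15q - 7
  -13q + 8 = 15q - 7  ⇒  -28q = -15  ⇒  q = 15/28.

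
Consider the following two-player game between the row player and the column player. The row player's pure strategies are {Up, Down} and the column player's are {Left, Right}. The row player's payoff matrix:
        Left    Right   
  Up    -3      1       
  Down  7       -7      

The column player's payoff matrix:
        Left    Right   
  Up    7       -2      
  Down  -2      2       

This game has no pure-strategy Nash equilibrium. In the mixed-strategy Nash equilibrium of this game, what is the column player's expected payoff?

Set the column player's expected payoff from Left equal to that from Right:
  the column player's payoff to Left: p·7 + (1−p)·(-2) = 9p - 2
  the column player's payoff to Right: p·(-2) + (1−p)·2 = -4p + 2
  9p - 2 = -4p + 2  ⇒  13p = 4  ⇒  p = 4/13.
At equilibrium the column player is indifferent across columns, so the column player's payoff equals the payoff from Left: (4/13)·7 + (9/13)·(-2) = 10/13.

10/13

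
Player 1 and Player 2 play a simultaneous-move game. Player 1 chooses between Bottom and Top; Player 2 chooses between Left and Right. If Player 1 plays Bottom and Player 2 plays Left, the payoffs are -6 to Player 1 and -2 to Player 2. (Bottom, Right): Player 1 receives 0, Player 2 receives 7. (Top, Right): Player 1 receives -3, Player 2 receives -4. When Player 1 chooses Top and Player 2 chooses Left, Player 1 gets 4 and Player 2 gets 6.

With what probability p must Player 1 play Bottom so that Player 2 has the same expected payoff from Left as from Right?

p = 10/19

Player 1's mix must leave Player 2 indifferent between Left and Right.
  Player 2's expected payoff from Left: p·(-2) + (1−p)·6 = -8p + 6
  Player 2's expected payoff from Right: p·7 + (1−p)·(-4) = 11p - 4
  -8p + 6 = 11p - 4  ⇒  -19p = -10  ⇒  p = 10/19.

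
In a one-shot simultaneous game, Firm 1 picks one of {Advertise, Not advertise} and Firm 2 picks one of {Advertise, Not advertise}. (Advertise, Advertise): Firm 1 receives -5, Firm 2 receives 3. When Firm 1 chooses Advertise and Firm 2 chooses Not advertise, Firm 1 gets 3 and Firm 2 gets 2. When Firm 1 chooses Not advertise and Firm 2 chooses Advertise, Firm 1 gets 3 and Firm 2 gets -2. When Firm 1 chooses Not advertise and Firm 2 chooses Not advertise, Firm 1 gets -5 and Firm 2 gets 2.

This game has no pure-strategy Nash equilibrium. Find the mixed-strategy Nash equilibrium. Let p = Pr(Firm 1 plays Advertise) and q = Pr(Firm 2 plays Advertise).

Firm 2's indifference between Advertise and Not advertise determines Firm 1's mixing probability p:
  Firm 2's payoff from Advertise: p·3 + (1−p)·(-2) = 5p - 2
  Firm 2's payoff from Not advertise: p·2 + (1−p)·2 = 2
  5p - 2 = 2  ⇒  5p = 4  ⇒  p = 4/5.
Firm 2's mix must leave Firm 1 indifferent between Advertise and Not advertise.
  Firm 1's expected payoff from Advertise: q·(-5) + (1−q)·3 = -8q + 3
  Firm 1's expected payoff from Not advertise: q·3 + (1−q)·(-5) = 8q - 5
  -8q + 3 = 8q - 5  ⇒  -16q = -8  ⇒  q = 1/2.

p = 4/5, q = 1/2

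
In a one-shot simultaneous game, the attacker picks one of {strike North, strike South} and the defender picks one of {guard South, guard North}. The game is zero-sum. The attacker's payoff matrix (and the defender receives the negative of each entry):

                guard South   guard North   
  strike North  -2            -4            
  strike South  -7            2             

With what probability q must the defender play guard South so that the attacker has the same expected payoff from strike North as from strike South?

The defender's mix must leave the attacker indifferent between strike North and strike South.
  the attacker's expected payoff from strike North: q·(-2) + (1−q)·(-4) = 2q - 4
  the attacker's expected payoff from strike South: q·(-7) + (1−q)·2 = -9q + 2
  2q - 4 = -9q + 2  ⇒  11q = 6  ⇒  q = 6/11.

q = 6/11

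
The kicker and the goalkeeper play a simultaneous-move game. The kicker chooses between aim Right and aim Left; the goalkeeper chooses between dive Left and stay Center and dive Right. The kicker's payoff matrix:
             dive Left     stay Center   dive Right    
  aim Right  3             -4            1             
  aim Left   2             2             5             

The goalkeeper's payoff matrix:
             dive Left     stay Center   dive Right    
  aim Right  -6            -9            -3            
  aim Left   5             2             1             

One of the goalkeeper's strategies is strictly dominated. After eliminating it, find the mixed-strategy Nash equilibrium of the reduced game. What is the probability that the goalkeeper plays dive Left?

q = 4/5

The goalkeeper's strategy stay Center is strictly dominated by dive Left: -6 > -9 and 5 > 2. Eliminate stay Center.
For the kicker to be willing to mix, the kicker must be indifferent between aim Right and aim Left, which pins down the goalkeeper's mix.
  the kicker's payoff to aim Right: q·3 + (1−q)·1 = 2q + 1
  the kicker's payoff to aim Left: q·2 + (1−q)·5 = -3q + 5
  2q + 1 = -3q + 5  ⇒  5q = 4  ⇒  q = 4/5.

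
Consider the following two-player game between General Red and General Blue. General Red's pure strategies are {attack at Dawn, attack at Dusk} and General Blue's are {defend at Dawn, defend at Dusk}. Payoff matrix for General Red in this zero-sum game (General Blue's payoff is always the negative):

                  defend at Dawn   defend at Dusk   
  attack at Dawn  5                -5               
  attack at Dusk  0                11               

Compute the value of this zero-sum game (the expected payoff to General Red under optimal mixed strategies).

v = 55/21

In a mixed equilibrium General Red is indifferent between attack at Dawn and attack at Dusk; this condition fixes q.
  General Red's expected payoff from attack at Dawn: q·5 + (1−q)·(-5) = 10q - 5
  General Red's expected payoff from attack at Dusk: q·0 + (1−q)·11 = -11q + 11
  10q - 5 = -11q + 11  ⇒  21q = 16  ⇒  q = 16/21.
The value is General Red's expected payoff against this mix (using attack at Dawn): (16/21)·5 + (5/21)·(-5) = 55/21.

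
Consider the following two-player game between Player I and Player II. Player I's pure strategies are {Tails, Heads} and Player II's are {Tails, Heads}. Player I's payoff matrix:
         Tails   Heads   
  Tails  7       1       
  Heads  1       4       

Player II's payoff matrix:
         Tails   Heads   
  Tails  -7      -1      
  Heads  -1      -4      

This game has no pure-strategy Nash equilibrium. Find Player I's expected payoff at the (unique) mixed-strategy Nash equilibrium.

Player II's mix must leave Player I indifferent between Tails and Heads.
  Player I's payoff to Tails: q·7 + (1−q)·1 = 6q + 1
  Player I's payoff to Heads: q·1 + (1−q)·4 = -3q + 4
  6q + 1 = -3q + 4  ⇒  9q = 3  ⇒  q = 1/3.
At equilibrium Player I is indifferent across rows, so Player I's payoff equals the payoff from Tails: (1/3)·7 + (2/3)·1 = 3.

3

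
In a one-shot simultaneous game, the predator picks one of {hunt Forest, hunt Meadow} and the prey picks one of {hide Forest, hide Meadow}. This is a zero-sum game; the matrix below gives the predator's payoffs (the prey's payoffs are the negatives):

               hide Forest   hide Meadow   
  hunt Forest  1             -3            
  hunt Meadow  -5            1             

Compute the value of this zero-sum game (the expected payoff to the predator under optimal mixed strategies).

v = -7/5

In a mixed equilibrium the predator is indifferent between hunt Forest and hunt Meadow; this condition fixes q.
  the predator's payoff to hunt Forest: q·1 + (1−q)·(-3) = 4q - 3
  the predator's payoff to hunt Meadow: q·(-5) + (1−q)·1 = -6q + 1
  4q - 3 = -6q + 1  ⇒  10q = 4  ⇒  q = 2/5.
The value is the predator's expected payoff against this mix (using hunt Forest): (2/5)·1 + (3/5)·(-3) = -7/5.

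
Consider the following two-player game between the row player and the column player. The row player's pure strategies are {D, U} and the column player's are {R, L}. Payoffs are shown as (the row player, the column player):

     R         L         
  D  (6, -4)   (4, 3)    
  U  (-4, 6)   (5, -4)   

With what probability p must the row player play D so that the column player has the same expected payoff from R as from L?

Set the column player's expected payoff from R equal to that from L:
  the column player's expected payoff from R: p·(-4) + (1−p)·6 = -10p + 6
  the column player's expected payoff from L: p·3 + (1−p)·(-4) = 7p - 4
  -10p + 6 = 7p - 4  ⇒  -17p = -10  ⇒  p = 10/17.

p = 10/17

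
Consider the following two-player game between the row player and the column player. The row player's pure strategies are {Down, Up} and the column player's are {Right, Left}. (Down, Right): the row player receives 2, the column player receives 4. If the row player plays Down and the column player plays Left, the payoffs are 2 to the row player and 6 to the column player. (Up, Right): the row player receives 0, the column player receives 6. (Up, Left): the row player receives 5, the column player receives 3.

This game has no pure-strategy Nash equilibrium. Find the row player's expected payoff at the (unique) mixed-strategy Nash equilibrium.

In a mixed equilibrium the row player is indifferent between Down and Up; this condition fixes q.
  the row player's payoff from Down: q·2 + (1−q)·2 = 2
  the row player's payoff from Up: q·0 + (1−q)·5 = -5q + 5
  2 = -5q + 5  ⇒  5q = 3  ⇒  q = 3/5.
At equilibrium the row player is indifferent across rows, so the row player's payoff equals the payoff from Down: (3/5)·2 + (2/5)·2 = 2.

2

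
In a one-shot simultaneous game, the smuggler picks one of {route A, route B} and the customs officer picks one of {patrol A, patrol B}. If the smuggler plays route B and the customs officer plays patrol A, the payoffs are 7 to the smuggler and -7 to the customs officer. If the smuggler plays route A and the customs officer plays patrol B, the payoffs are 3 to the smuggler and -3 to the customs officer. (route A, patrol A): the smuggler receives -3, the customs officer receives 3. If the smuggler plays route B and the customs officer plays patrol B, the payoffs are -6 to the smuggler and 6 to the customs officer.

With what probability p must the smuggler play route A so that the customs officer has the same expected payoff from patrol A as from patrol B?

For the customs officer to be willing to mix, the customs officer must be indifferent between patrol A and patrol B, which pins down the smuggler's mix.
  the customs officer's payoff to patrol A: p·3 + (1−p)·(-7) = 10p - 7
  the customs officer's payoff to patrol B: p·(-3) + (1−p)·6 = -9p + 6
  10p - 7 = -9p + 6  ⇒  19p = 13  ⇒  p = 13/19.

p = 13/19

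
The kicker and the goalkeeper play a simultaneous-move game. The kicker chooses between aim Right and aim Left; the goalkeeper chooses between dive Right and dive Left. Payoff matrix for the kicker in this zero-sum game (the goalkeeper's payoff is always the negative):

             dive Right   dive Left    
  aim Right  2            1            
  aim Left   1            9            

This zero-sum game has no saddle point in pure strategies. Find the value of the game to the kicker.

The goalkeeper's mix must leave the kicker indifferent between aim Right and aim Left.
  the kicker's expected payoff from aim Right: q·2 + (1−q)·1 = q + 1
  the kicker's expected payoff from aim Left: q·1 + (1−q)·9 = -8q + 9
  q + 1 = -8q + 9  ⇒  9q = 8  ⇒  q = 8/9.
The value is the kicker's expected payoff against this mix (using aim Right): (8/9)·2 + (1/9)·1 = 17/9.

v = 17/9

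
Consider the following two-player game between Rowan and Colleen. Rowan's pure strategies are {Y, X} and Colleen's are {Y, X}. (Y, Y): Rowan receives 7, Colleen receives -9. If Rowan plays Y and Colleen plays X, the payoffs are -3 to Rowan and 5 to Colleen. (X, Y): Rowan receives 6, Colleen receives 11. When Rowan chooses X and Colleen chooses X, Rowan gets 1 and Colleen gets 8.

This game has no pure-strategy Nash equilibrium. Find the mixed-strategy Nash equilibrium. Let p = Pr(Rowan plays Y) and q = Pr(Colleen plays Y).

p = 3/17, q = 4/5

Colleen's indifference between Y and X determines Rowan's mixing probability p:
  Colleen's expected payoff from Y: p·(-9) + (1−p)·11 = -20p + 11
  Colleen's expected payoff from X: p·5 + (1−p)·8 = -3p + 8
  -20p + 11 = -3p + 8  ⇒  -17p = -3  ⇒  p = 3/17.
For Rowan to be willing to mix, Rowan must be indifferent between Y and X, which pins down Colleen's mix.
  Rowan's expected payoff from Y: q·7 + (1−q)·(-3) = 10q - 3
  Rowan's expected payoff from X: q·6 + (1−q)·1 = 5q + 1
  10q - 3 = 5q + 1  ⇒  5q = 4  ⇒  q = 4/5.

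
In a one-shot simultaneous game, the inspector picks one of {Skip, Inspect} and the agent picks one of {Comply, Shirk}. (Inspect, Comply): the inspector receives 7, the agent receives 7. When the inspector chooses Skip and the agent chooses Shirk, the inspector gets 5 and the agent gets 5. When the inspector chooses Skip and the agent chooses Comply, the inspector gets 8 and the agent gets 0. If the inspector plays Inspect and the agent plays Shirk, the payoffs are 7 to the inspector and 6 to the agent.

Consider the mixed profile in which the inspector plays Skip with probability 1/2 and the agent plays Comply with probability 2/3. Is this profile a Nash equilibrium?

Given the inspector's mix p = 1/2, the agent's payoff from Comply is 7/2 but from Shirk is 11/2. The agent strictly prefers Shirk, so the agent would not mix.
So the proposed profile is not a Nash equilibrium.

No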